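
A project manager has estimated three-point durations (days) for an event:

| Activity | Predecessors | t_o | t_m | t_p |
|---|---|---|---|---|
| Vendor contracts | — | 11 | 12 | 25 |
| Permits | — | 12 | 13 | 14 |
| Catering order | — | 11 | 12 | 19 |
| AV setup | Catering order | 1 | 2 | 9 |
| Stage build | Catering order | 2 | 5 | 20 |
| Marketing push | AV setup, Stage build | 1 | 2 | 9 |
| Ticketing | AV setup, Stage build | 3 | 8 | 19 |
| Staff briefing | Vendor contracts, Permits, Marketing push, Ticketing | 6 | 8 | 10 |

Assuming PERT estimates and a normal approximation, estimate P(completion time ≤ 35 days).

te_Vendor contracts = (11 + 4·12 + 25)/6 = 84/6 = 14; σ²_Vendor contracts = ((25−11)/6)² = 5.444
te_Permits = (12 + 4·13 + 14)/6 = 78/6 = 13; σ²_Permits = ((14−12)/6)² = 0.111
te_Catering order = (11 + 4·12 + 19)/6 = 78/6 = 13; σ²_Catering order = ((19−11)/6)² = 1.778
te_AV setup = (1 + 4·2 + 9)/6 = 18/6 = 3; σ²_AV setup = ((9−1)/6)² = 1.778
te_Stage build = (2 + 4·5 + 20)/6 = 42/6 = 7; σ²_Stage build = ((20−2)/6)² = 9.000
te_Marketing push = (1 + 4·2 + 9)/6 = 18/6 = 3; σ²_Marketing push = ((9−1)/6)² = 1.778
te_Ticketing = (3 + 4·8 + 19)/6 = 54/6 = 9; σ²_Ticketing = ((19−3)/6)² = 7.111
te_Staff briefing = (6 + 4·8 + 10)/6 = 48/6 = 8; σ²_Staff briefing = ((10−6)/6)² = 0.444

Forward pass:
ES_Vendor contracts = 0; EF_Vendor contracts = 14
ES_Permits = 0; EF_Permits = 13
ES_Catering order = 0; EF_Catering order = 13
ES_AV setup = 13; EF_AV setup = 13+3 = 16
ES_Stage build = 13; EF_Stage build = 13+7 = 20
ES_Marketing push = max(EF_AV setup=16, EF_Stage build=20) = 20; EF_Marketing push = 20+3 = 23
ES_Ticketing = max(EF_AV setup=16, EF_Stage build=20) = 20; EF_Ticketing = 20+9 = 29
ES_Staff briefing = max(EF_Vendor contracts=14, EF_Permits=13, EF_Marketing push=23, EF_Ticketing=29) = 29; EF_Staff briefing = 29+8 = 37
Expected project duration μ = 37 days. Critical path: Catering order → Stage build → Ticketing → Staff briefing.

Variance along critical path = 1.778 + 9.000 + 7.111 + 0.444 = 18.333; σ = √18.333 = 4.282 days.
Z = (35 − 37) / 4.282 = -0.467
P(T ≤ 35) = Φ(-0.467) ≈ 0.320

0.320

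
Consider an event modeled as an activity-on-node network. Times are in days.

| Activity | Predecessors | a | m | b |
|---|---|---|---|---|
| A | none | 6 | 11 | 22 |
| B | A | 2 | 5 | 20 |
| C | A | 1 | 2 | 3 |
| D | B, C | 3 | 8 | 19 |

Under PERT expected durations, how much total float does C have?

5 days

te_A = (6 + 4·11 + 22)/6 = 72/6 = 12
te_B = (2 + 4·5 + 20)/6 = 42/6 = 7
te_C = (1 + 4·2 + 3)/6 = 12/6 = 2
te_D = (3 + 4·8 + 19)/6 = 54/6 = 9

Forward pass:
ES_A = 0; EF_A = 12
ES_B = 12; EF_B = 12+7 = 19
ES_C = 12; EF_C = 12+2 = 14
ES_D = max(EF_B=19, EF_C=14) = 19; EF_D = 19+9 = 28
Expected project duration μ = 28 days. Critical path: A → B → D.

Backward pass:
LF_D = 28; LS_D = 28−9 = 19
LF_C = LS_D = 19; LS_C = 19−2 = 17
LF_B = LS_D = 19; LS_B = 19−7 = 12
LF_A = min(LS_B=12, LS_C=17) = 12; LS_A = 12−12 = 0
Slack_C = LS_C − ES_C = 17 − 12 = 5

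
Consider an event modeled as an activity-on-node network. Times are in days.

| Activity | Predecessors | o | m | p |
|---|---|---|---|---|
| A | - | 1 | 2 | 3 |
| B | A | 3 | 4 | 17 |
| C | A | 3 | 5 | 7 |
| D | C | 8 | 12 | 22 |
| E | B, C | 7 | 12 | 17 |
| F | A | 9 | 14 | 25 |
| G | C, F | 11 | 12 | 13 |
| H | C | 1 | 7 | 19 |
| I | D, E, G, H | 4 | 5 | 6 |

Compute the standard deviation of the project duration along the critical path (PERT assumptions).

2.73 days

te_A = (1 + 4·2 + 3)/6 = 12/6 = 2; σ²_A = ((3−1)/6)² = 0.111
te_B = (3 + 4·4 + 17)/6 = 36/6 = 6; σ²_B = ((17−3)/6)² = 5.444
te_C = (3 + 4·5 + 7)/6 = 30/6 = 5; σ²_C = ((7−3)/6)² = 0.444
te_D = (8 + 4·12 + 22)/6 = 78/6 = 13; σ²_D = ((22−8)/6)² = 5.444
te_E = (7 + 4·12 + 17)/6 = 72/6 = 12; σ²_E = ((17−7)/6)² = 2.778
te_F = (9 + 4·14 + 25)/6 = 90/6 = 15; σ²_F = ((25−9)/6)² = 7.111
te_G = (11 + 4·12 + 13)/6 = 72/6 = 12; σ²_G = ((13−11)/6)² = 0.111
te_H = (1 + 4·7 + 19)/6 = 48/6 = 8; σ²_H = ((19−1)/6)² = 9.000
te_I = (4 + 4·5 + 6)/6 = 30/6 = 5; σ²_I = ((6−4)/6)² = 0.111

Forward pass:
ES_A = 0; EF_A = 2
ES_B = 2; EF_B = 2+6 = 8
ES_C = 2; EF_C = 2+5 = 7
ES_D = 7; EF_D = 7+13 = 20
ES_E = max(EF_B=8, EF_C=7) = 8; EF_E = 8+12 = 20
ES_F = 2; EF_F = 2+15 = 17
ES_G = max(EF_C=7, EF_F=17) = 17; EF_G = 17+12 = 29
ES_H = 7; EF_H = 7+8 = 15
ES_I = max(EF_D=20, EF_E=20, EF_G=29, EF_H=15) = 29; EF_I = 29+5 = 34
Expected project duration μ = 34 days. Critical path: A → F → G → I.

Variance along critical path = 0.111 + 7.111 + 0.111 + 0.111 = 7.444
σ = √7.444 = 2.728 days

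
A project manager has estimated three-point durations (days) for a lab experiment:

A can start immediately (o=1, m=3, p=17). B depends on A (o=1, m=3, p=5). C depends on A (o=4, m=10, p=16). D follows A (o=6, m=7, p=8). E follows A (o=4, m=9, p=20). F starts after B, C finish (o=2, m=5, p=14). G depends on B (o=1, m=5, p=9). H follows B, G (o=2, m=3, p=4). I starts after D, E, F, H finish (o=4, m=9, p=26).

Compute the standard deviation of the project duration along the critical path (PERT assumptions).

te_A = (1 + 4·3 + 17)/6 = 30/6 = 5; σ²_A = ((17−1)/6)² = 7.111
te_B = (1 + 4·3 + 5)/6 = 18/6 = 3; σ²_B = ((5−1)/6)² = 0.444
te_C = (4 + 4·10 + 16)/6 = 60/6 = 10; σ²_C = ((16−4)/6)² = 4.000
te_D = (6 + 4·7 + 8)/6 = 42/6 = 7; σ²_D = ((8−6)/6)² = 0.111
te_E = (4 + 4·9 + 20)/6 = 60/6 = 10; σ²_E = ((20−4)/6)² = 7.111
te_F = (2 + 4·5 + 14)/6 = 36/6 = 6; σ²_F = ((14−2)/6)² = 4.000
te_G = (1 + 4·5 + 9)/6 = 30/6 = 5; σ²_G = ((9−1)/6)² = 1.778
te_H = (2 + 4·3 + 4)/6 = 18/6 = 3; σ²_H = ((4−2)/6)² = 0.111
te_I = (4 + 4·9 + 26)/6 = 66/6 = 11; σ²_I = ((26−4)/6)² = 13.444

Forward pass:
ES_A = 0; EF_A = 5
ES_B = 5; EF_B = 5+3 = 8
ES_C = 5; EF_C = 5+10 = 15
ES_D = 5; EF_D = 5+7 = 12
ES_E = 5; EF_E = 5+10 = 15
ES_F = max(EF_B=8, EF_C=15) = 15; EF_F = 15+6 = 21
ES_G = 8; EF_G = 8+5 = 13
ES_H = max(EF_B=8, EF_G=13) = 13; EF_H = 13+3 = 16
ES_I = max(EF_D=12, EF_E=15, EF_F=21, EF_H=16) = 21; EF_I = 21+11 = 32
Expected project duration μ = 32 days. Critical path: A → C → F → I.

Variance along critical path = 7.111 + 4.000 + 4.000 + 13.444 = 28.556
σ = √28.556 = 5.344 days

5.34 days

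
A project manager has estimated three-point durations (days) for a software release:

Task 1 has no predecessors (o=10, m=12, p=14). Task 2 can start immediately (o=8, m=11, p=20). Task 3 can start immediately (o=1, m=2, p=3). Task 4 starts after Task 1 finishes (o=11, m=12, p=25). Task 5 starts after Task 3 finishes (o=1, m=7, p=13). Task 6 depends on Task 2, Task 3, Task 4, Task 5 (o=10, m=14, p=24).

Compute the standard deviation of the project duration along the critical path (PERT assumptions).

3.37 days

te_Task 1 = (10 + 4·12 + 14)/6 = 72/6 = 12; σ²_Task 1 = ((14−10)/6)² = 0.444
te_Task 2 = (8 + 4·11 + 20)/6 = 72/6 = 12; σ²_Task 2 = ((20−8)/6)² = 4.000
te_Task 3 = (1 + 4·2 + 3)/6 = 12/6 = 2; σ²_Task 3 = ((3−1)/6)² = 0.111
te_Task 4 = (11 + 4·12 + 25)/6 = 84/6 = 14; σ²_Task 4 = ((25−11)/6)² = 5.444
te_Task 5 = (1 + 4·7 + 13)/6 = 42/6 = 7; σ²_Task 5 = ((13−1)/6)² = 4.000
te_Task 6 = (10 + 4·14 + 24)/6 = 90/6 = 15; σ²_Task 6 = ((24−10)/6)² = 5.444

Forward pass:
ES_Task 1 = 0; EF_Task 1 = 12
ES_Task 2 = 0; EF_Task 2 = 12
ES_Task 3 = 0; EF_Task 3 = 2
ES_Task 4 = 12; EF_Task 4 = 12+14 = 26
ES_Task 5 = 2; EF_Task 5 = 2+7 = 9
ES_Task 6 = max(EF_Task 2=12, EF_Task 3=2, EF_Task 4=26, EF_Task 5=9) = 26; EF_Task 6 = 26+15 = 41
Expected project duration μ = 41 days. Critical path: Task 1 → Task 4 → Task 6.

Variance along critical path = 0.444 + 5.444 + 5.444 = 11.333
σ = √11.333 = 3.367 days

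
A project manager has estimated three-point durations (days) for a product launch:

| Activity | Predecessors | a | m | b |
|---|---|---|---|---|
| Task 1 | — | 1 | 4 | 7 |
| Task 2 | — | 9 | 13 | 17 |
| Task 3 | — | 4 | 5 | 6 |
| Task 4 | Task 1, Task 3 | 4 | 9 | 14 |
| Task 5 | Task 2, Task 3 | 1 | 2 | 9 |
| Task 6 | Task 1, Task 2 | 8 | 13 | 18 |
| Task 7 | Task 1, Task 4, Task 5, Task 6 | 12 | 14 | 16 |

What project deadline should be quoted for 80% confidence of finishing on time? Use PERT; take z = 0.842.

41.9 days

te_Task 1 = (1 + 4·4 + 7)/6 = 24/6 = 4; σ²_Task 1 = ((7−1)/6)² = 1.000
te_Task 2 = (9 + 4·13 + 17)/6 = 78/6 = 13; σ²_Task 2 = ((17−9)/6)² = 1.778
te_Task 3 = (4 + 4·5 + 6)/6 = 30/6 = 5; σ²_Task 3 = ((6−4)/6)² = 0.111
te_Task 4 = (4 + 4·9 + 14)/6 = 54/6 = 9; σ²_Task 4 = ((14−4)/6)² = 2.778
te_Task 5 = (1 + 4·2 + 9)/6 = 18/6 = 3; σ²_Task 5 = ((9−1)/6)² = 1.778
te_Task 6 = (8 + 4·13 + 18)/6 = 78/6 = 13; σ²_Task 6 = ((18−8)/6)² = 2.778
te_Task 7 = (12 + 4·14 + 16)/6 = 84/6 = 14; σ²_Task 7 = ((16−12)/6)² = 0.444

Forward pass:
ES_Task 1 = 0; EF_Task 1 = 4
ES_Task 2 = 0; EF_Task 2 = 13
ES_Task 3 = 0; EF_Task 3 = 5
ES_Task 4 = max(EF_Task 1=4, EF_Task 3=5) = 5; EF_Task 4 = 5+9 = 14
ES_Task 5 = max(EF_Task 2=13, EF_Task 3=5) = 13; EF_Task 5 = 13+3 = 16
ES_Task 6 = max(EF_Task 1=4, EF_Task 2=13) = 13; EF_Task 6 = 13+13 = 26
ES_Task 7 = max(EF_Task 1=4, EF_Task 4=14, EF_Task 5=16, EF_Task 6=26) = 26; EF_Task 7 = 26+14 = 40
Expected project duration μ = 40 days. Critical path: Task 2 → Task 6 → Task 7.

Variance along critical path = 1.778 + 2.778 + 0.444 = 5.000; σ = 2.236 days.
D = μ + z·σ = 40 + 0.842·2.236 = 41.9 days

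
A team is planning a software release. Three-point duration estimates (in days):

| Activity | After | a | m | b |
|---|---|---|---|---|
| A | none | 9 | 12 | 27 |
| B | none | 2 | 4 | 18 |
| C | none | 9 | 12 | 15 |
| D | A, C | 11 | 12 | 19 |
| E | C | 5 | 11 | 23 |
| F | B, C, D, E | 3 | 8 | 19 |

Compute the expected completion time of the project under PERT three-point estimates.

36 days

te_A = (9 + 4·12 + 27)/6 = 84/6 = 14
te_B = (2 + 4·4 + 18)/6 = 36/6 = 6
te_C = (9 + 4·12 + 15)/6 = 72/6 = 12
te_D = (11 + 4·12 + 19)/6 = 78/6 = 13
te_E = (5 + 4·11 + 23)/6 = 72/6 = 12
te_F = (3 + 4·8 + 19)/6 = 54/6 = 9

Forward pass:
ES_A = 0; EF_A = 14
ES_B = 0; EF_B = 6
ES_C = 0; EF_C = 12
ES_D = max(EF_A=14, EF_C=12) = 14; EF_D = 14+13 = 27
ES_E = 12; EF_E = 12+12 = 24
ES_F = max(EF_B=6, EF_C=12, EF_D=27, EF_E=24) = 27; EF_F = 27+9 = 36
Expected project duration μ = 36 days. Critical path: A → D → F.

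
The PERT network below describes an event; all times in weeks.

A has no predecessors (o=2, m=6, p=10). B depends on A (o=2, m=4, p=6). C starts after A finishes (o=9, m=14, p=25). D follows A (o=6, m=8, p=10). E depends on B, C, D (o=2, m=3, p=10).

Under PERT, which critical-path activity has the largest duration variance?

C

te_A = (2 + 4·6 + 10)/6 = 36/6 = 6; σ²_A = ((10−2)/6)² = 1.778
te_B = (2 + 4·4 + 6)/6 = 24/6 = 4; σ²_B = ((6−2)/6)² = 0.444
te_C = (9 + 4·14 + 25)/6 = 90/6 = 15; σ²_C = ((25−9)/6)² = 7.111
te_D = (6 + 4·8 + 10)/6 = 48/6 = 8; σ²_D = ((10−6)/6)² = 0.444
te_E = (2 + 4·3 + 10)/6 = 24/6 = 4; σ²_E = ((10−2)/6)² = 1.778

Forward pass:
ES_A = 0; EF_A = 6
ES_B = 6; EF_B = 6+4 = 10
ES_C = 6; EF_C = 6+15 = 21
ES_D = 6; EF_D = 6+8 = 14
ES_E = max(EF_B=10, EF_C=21, EF_D=14) = 21; EF_E = 21+4 = 25
Expected project duration μ = 25 weeks. Critical path: A → C → E.

Variances on critical path: σ²_A=1.778, σ²_C=7.111, σ²_E=1.778.
Largest is σ²_C = 7.111.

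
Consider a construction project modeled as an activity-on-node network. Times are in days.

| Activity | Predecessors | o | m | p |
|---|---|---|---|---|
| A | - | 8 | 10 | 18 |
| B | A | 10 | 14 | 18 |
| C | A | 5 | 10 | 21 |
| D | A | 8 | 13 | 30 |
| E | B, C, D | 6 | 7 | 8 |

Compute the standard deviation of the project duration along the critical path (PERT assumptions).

4.04 days

te_A = (8 + 4·10 + 18)/6 = 66/6 = 11; σ²_A = ((18−8)/6)² = 2.778
te_B = (10 + 4·14 + 18)/6 = 84/6 = 14; σ²_B = ((18−10)/6)² = 1.778
te_C = (5 + 4·10 + 21)/6 = 66/6 = 11; σ²_C = ((21−5)/6)² = 7.111
te_D = (8 + 4·13 + 30)/6 = 90/6 = 15; σ²_D = ((30−8)/6)² = 13.444
te_E = (6 + 4·7 + 8)/6 = 42/6 = 7; σ²_E = ((8−6)/6)² = 0.111

Forward pass:
ES_A = 0; EF_A = 11
ES_B = 11; EF_B = 11+14 = 25
ES_C = 11; EF_C = 11+11 = 22
ES_D = 11; EF_D = 11+15 = 26
ES_E = max(EF_B=25, EF_C=22, EF_D=26) = 26; EF_E = 26+7 = 33
Expected project duration μ = 33 days. Critical path: A → D → E.

Variance along critical path = 2.778 + 13.444 + 0.111 = 16.333
σ = √16.333 = 4.041 days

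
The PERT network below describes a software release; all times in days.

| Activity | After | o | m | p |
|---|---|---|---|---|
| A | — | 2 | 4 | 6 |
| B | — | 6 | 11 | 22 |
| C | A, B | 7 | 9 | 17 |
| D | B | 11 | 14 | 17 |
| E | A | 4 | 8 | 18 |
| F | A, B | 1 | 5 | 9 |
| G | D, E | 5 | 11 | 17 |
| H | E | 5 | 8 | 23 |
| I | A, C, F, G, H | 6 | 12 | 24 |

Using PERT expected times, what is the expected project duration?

te_A = (2 + 4·4 + 6)/6 = 24/6 = 4
te_B = (6 + 4·11 + 22)/6 = 72/6 = 12
te_C = (7 + 4·9 + 17)/6 = 60/6 = 10
te_D = (11 + 4·14 + 17)/6 = 84/6 = 14
te_E = (4 + 4·8 + 18)/6 = 54/6 = 9
te_F = (1 + 4·5 + 9)/6 = 30/6 = 5
te_G = (5 + 4·11 + 17)/6 = 66/6 = 11
te_H = (5 + 4·8 + 23)/6 = 60/6 = 10
te_I = (6 + 4·12 + 24)/6 = 78/6 = 13

Forward pass:
ES_A = 0; EF_A = 4
ES_B = 0; EF_B = 12
ES_C = max(EF_A=4, EF_B=12) = 12; EF_C = 12+10 = 22
ES_D = 12; EF_D = 12+14 = 26
ES_E = 4; EF_E = 4+9 = 13
ES_F = max(EF_A=4, EF_B=12) = 12; EF_F = 12+5 = 17
ES_G = max(EF_D=26, EF_E=13) = 26; EF_G = 26+11 = 37
ES_H = 13; EF_H = 13+10 = 23
ES_I = max(EF_A=4, EF_C=22, EF_F=17, EF_G=37, EF_H=23) = 37; EF_I = 37+13 = 50
Expected project duration μ = 50 days. Critical path: B → D → G → I.

50 days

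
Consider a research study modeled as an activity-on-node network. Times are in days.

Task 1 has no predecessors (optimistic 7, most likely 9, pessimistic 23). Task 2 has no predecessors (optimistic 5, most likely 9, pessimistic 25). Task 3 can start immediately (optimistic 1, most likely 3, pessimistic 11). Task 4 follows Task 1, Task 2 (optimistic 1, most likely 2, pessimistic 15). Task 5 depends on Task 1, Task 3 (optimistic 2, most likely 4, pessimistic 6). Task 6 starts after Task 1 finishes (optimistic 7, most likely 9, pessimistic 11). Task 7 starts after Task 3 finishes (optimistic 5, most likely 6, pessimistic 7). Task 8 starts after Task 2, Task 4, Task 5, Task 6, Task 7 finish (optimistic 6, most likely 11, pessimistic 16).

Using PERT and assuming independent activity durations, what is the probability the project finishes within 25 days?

0.031

te_Task 1 = (7 + 4·9 + 23)/6 = 66/6 = 11; σ²_Task 1 = ((23−7)/6)² = 7.111
te_Task 2 = (5 + 4·9 + 25)/6 = 66/6 = 11; σ²_Task 2 = ((25−5)/6)² = 11.111
te_Task 3 = (1 + 4·3 + 11)/6 = 24/6 = 4; σ²_Task 3 = ((11−1)/6)² = 2.778
te_Task 4 = (1 + 4·2 + 15)/6 = 24/6 = 4; σ²_Task 4 = ((15−1)/6)² = 5.444
te_Task 5 = (2 + 4·4 + 6)/6 = 24/6 = 4; σ²_Task 5 = ((6−2)/6)² = 0.444
te_Task 6 = (7 + 4·9 + 11)/6 = 54/6 = 9; σ²_Task 6 = ((11−7)/6)² = 0.444
te_Task 7 = (5 + 4·6 + 7)/6 = 36/6 = 6; σ²_Task 7 = ((7−5)/6)² = 0.111
te_Task 8 = (6 + 4·11 + 16)/6 = 66/6 = 11; σ²_Task 8 = ((16−6)/6)² = 2.778

Forward pass:
ES_Task 1 = 0; EF_Task 1 = 11
ES_Task 2 = 0; EF_Task 2 = 11
ES_Task 3 = 0; EF_Task 3 = 4
ES_Task 4 = max(EF_Task 1=11, EF_Task 2=11) = 11; EF_Task 4 = 11+4 = 15
ES_Task 5 = max(EF_Task 1=11, EF_Task 3=4) = 11; EF_Task 5 = 11+4 = 15
ES_Task 6 = 11; EF_Task 6 = 11+9 = 20
ES_Task 7 = 4; EF_Task 7 = 4+6 = 10
ES_Task 8 = max(EF_Task 2=11, EF_Task 4=15, EF_Task 5=15, EF_Task 6=20, EF_Task 7=10) = 20; EF_Task 8 = 20+11 = 31
Expected project duration μ = 31 days. Critical path: Task 1 → Task 6 → Task 8.

Variance along critical path = 7.111 + 0.444 + 2.778 = 10.333; σ = √10.333 = 3.215 days.
Z = (25 − 31) / 3.215 = -1.867
P(T ≤ 25) = Φ(-1.867) ≈ 0.031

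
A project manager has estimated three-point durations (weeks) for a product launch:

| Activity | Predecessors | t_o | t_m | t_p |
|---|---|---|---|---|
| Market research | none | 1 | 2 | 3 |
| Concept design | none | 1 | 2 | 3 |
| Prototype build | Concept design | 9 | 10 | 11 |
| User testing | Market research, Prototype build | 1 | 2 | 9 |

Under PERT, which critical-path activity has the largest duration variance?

User testing

te_Market research = (1 + 4·2 + 3)/6 = 12/6 = 2; σ²_Market research = ((3−1)/6)² = 0.111
te_Concept design = (1 + 4·2 + 3)/6 = 12/6 = 2; σ²_Concept design = ((3−1)/6)² = 0.111
te_Prototype build = (9 + 4·10 + 11)/6 = 60/6 = 10; σ²_Prototype build = ((11−9)/6)² = 0.111
te_User testing = (1 + 4·2 + 9)/6 = 18/6 = 3; σ²_User testing = ((9−1)/6)² = 1.778

Forward pass:
ES_Market research = 0; EF_Market research = 2
ES_Concept design = 0; EF_Concept design = 2
ES_Prototype build = 2; EF_Prototype build = 2+10 = 12
ES_User testing = max(EF_Market research=2, EF_Prototype build=12) = 12; EF_User testing = 12+3 = 15
Expected project duration μ = 15 weeks. Critical path: Concept design → Prototype build → User testing.

Variances on critical path: σ²_Concept design=0.111, σ²_Prototype build=0.111, σ²_User testing=1.778.
Largest is σ²_User testing = 1.778.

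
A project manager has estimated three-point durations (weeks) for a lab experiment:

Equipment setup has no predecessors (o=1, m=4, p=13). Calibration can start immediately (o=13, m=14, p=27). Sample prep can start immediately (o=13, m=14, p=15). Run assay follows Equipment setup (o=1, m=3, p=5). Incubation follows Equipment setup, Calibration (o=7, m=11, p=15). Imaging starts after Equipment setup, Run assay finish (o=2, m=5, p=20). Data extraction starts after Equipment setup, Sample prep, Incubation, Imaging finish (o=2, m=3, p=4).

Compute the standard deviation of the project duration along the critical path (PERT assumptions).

te_Equipment setup = (1 + 4·4 + 13)/6 = 30/6 = 5; σ²_Equipment setup = ((13−1)/6)² = 4.000
te_Calibration = (13 + 4·14 + 27)/6 = 96/6 = 16; σ²_Calibration = ((27−13)/6)² = 5.444
te_Sample prep = (13 + 4·14 + 15)/6 = 84/6 = 14; σ²_Sample prep = ((15−13)/6)² = 0.111
te_Run assay = (1 + 4·3 + 5)/6 = 18/6 = 3; σ²_Run assay = ((5−1)/6)² = 0.444
te_Incubation = (7 + 4·11 + 15)/6 = 66/6 = 11; σ²_Incubation = ((15−7)/6)² = 1.778
te_Imaging = (2 + 4·5 + 20)/6 = 42/6 = 7; σ²_Imaging = ((20−2)/6)² = 9.000
te_Data extraction = (2 + 4·3 + 4)/6 = 18/6 = 3; σ²_Data extraction = ((4−2)/6)² = 0.111

Forward pass:
ES_Equipment setup = 0; EF_Equipment setup = 5
ES_Calibration = 0; EF_Calibration = 16
ES_Sample prep = 0; EF_Sample prep = 14
ES_Run assay = 5; EF_Run assay = 5+3 = 8
ES_Incubation = max(EF_Equipment setup=5, EF_Calibration=16) = 16; EF_Incubation = 16+11 = 27
ES_Imaging = max(EF_Equipment setup=5, EF_Run assay=8) = 8; EF_Imaging = 8+7 = 15
ES_Data extraction = max(EF_Equipment setup=5, EF_Sample prep=14, EF_Incubation=27, EF_Imaging=15) = 27; EF_Data extraction = 27+3 = 30
Expected project duration μ = 30 weeks. Critical path: Calibration → Incubation → Data extraction.

Variance along critical path = 5.444 + 1.778 + 0.111 = 7.333
σ = √7.333 = 2.708 weeks

2.71 weeks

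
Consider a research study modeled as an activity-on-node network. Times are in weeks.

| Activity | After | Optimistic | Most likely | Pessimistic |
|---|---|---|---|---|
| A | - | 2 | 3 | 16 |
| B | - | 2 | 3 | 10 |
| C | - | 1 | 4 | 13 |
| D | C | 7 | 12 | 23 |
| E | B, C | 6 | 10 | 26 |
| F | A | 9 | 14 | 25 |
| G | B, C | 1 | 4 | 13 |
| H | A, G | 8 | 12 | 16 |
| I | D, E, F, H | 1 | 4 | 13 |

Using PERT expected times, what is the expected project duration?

te_A = (2 + 4·3 + 16)/6 = 30/6 = 5
te_B = (2 + 4·3 + 10)/6 = 24/6 = 4
te_C = (1 + 4·4 + 13)/6 = 30/6 = 5
te_D = (7 + 4·12 + 23)/6 = 78/6 = 13
te_E = (6 + 4·10 + 26)/6 = 72/6 = 12
te_F = (9 + 4·14 + 25)/6 = 90/6 = 15
te_G = (1 + 4·4 + 13)/6 = 30/6 = 5
te_H = (8 + 4·12 + 16)/6 = 72/6 = 12
te_I = (1 + 4·4 + 13)/6 = 30/6 = 5

Forward pass:
ES_A = 0; EF_A = 5
ES_B = 0; EF_B = 4
ES_C = 0; EF_C = 5
ES_D = 5; EF_D = 5+13 = 18
ES_E = max(EF_B=4, EF_C=5) = 5; EF_E = 5+12 = 17
ES_F = 5; EF_F = 5+15 = 20
ES_G = max(EF_B=4, EF_C=5) = 5; EF_G = 5+5 = 10
ES_H = max(EF_A=5, EF_G=10) = 10; EF_H = 10+12 = 22
ES_I = max(EF_D=18, EF_E=17, EF_F=20, EF_H=22) = 22; EF_I = 22+5 = 27
Expected project duration μ = 27 weeks. Critical path: C → G → H → I.

27 weeks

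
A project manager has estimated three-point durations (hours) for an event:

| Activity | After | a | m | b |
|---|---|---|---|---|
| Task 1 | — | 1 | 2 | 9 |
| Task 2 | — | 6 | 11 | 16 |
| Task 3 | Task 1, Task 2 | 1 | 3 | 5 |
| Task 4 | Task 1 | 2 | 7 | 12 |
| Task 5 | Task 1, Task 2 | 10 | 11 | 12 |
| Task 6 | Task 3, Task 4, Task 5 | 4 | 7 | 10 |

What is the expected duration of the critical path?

29 hours

te_Task 1 = (1 + 4·2 + 9)/6 = 18/6 = 3
te_Task 2 = (6 + 4·11 + 16)/6 = 66/6 = 11
te_Task 3 = (1 + 4·3 + 5)/6 = 18/6 = 3
te_Task 4 = (2 + 4·7 + 12)/6 = 42/6 = 7
te_Task 5 = (10 + 4·11 + 12)/6 = 66/6 = 11
te_Task 6 = (4 + 4·7 + 10)/6 = 42/6 = 7

Forward pass:
ES_Task 1 = 0; EF_Task 1 = 3
ES_Task 2 = 0; EF_Task 2 = 11
ES_Task 3 = max(EF_Task 1=3, EF_Task 2=11) = 11; EF_Task 3 = 11+3 = 14
ES_Task 4 = 3; EF_Task 4 = 3+7 = 10
ES_Task 5 = max(EF_Task 1=3, EF_Task 2=11) = 11; EF_Task 5 = 11+11 = 22
ES_Task 6 = max(EF_Task 3=14, EF_Task 4=10, EF_Task 5=22) = 22; EF_Task 6 = 22+7 = 29
Expected project duration μ = 29 hours. Critical path: Task 2 → Task 5 → Task 6.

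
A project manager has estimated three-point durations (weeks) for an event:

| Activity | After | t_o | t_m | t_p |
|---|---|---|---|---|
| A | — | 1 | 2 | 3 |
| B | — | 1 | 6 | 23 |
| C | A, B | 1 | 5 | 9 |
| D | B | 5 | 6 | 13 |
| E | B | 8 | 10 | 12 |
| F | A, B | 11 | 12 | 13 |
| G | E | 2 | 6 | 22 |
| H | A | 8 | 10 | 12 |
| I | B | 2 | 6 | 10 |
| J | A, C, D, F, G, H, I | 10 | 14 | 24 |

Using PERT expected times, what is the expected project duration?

41 weeks

te_A = (1 + 4·2 + 3)/6 = 12/6 = 2
te_B = (1 + 4·6 + 23)/6 = 48/6 = 8
te_C = (1 + 4·5 + 9)/6 = 30/6 = 5
te_D = (5 + 4·6 + 13)/6 = 42/6 = 7
te_E = (8 + 4·10 + 12)/6 = 60/6 = 10
te_F = (11 + 4·12 + 13)/6 = 72/6 = 12
te_G = (2 + 4·6 + 22)/6 = 48/6 = 8
te_H = (8 + 4·10 + 12)/6 = 60/6 = 10
te_I = (2 + 4·6 + 10)/6 = 36/6 = 6
te_J = (10 + 4·14 + 24)/6 = 90/6 = 15

Forward pass:
ES_A = 0; EF_A = 2
ES_B = 0; EF_B = 8
ES_C = max(EF_A=2, EF_B=8) = 8; EF_C = 8+5 = 13
ES_D = 8; EF_D = 8+7 = 15
ES_E = 8; EF_E = 8+10 = 18
ES_F = max(EF_A=2, EF_B=8) = 8; EF_F = 8+12 = 20
ES_G = 18; EF_G = 18+8 = 26
ES_H = 2; EF_H = 2+10 = 12
ES_I = 8; EF_I = 8+6 = 14
ES_J = max(EF_A=2, EF_C=13, EF_D=15, EF_F=20, EF_G=26, EF_H=12, EF_I=14) = 26; EF_J = 26+15 = 41
Expected project duration μ = 41 weeks. Critical path: B → E → G → J.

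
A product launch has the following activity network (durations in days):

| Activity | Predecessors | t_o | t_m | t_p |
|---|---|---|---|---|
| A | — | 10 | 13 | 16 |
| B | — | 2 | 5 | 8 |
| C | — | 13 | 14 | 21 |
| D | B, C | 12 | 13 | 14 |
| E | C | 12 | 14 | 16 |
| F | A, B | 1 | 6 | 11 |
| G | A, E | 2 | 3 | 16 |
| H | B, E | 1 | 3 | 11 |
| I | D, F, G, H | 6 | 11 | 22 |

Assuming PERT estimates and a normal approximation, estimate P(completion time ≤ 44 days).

te_A = (10 + 4·13 + 16)/6 = 78/6 = 13; σ²_A = ((16−10)/6)² = 1.000
te_B = (2 + 4·5 + 8)/6 = 30/6 = 5; σ²_B = ((8−2)/6)² = 1.000
te_C = (13 + 4·14 + 21)/6 = 90/6 = 15; σ²_C = ((21−13)/6)² = 1.778
te_D = (12 + 4·13 + 14)/6 = 78/6 = 13; σ²_D = ((14−12)/6)² = 0.111
te_E = (12 + 4·14 + 16)/6 = 84/6 = 14; σ²_E = ((16−12)/6)² = 0.444
te_F = (1 + 4·6 + 11)/6 = 36/6 = 6; σ²_F = ((11−1)/6)² = 2.778
te_G = (2 + 4·3 + 16)/6 = 30/6 = 5; σ²_G = ((16−2)/6)² = 5.444
te_H = (1 + 4·3 + 11)/6 = 24/6 = 4; σ²_H = ((11−1)/6)² = 2.778
te_I = (6 + 4·11 + 22)/6 = 72/6 = 12; σ²_I = ((22−6)/6)² = 7.111

Forward pass:
ES_A = 0; EF_A = 13
ES_B = 0; EF_B = 5
ES_C = 0; EF_C = 15
ES_D = max(EF_B=5, EF_C=15) = 15; EF_D = 15+13 = 28
ES_E = 15; EF_E = 15+14 = 29
ES_F = max(EF_A=13, EF_B=5) = 13; EF_F = 13+6 = 19
ES_G = max(EF_A=13, EF_E=29) = 29; EF_G = 29+5 = 34
ES_H = max(EF_B=5, EF_E=29) = 29; EF_H = 29+4 = 33
ES_I = max(EF_D=28, EF_F=19, EF_G=34, EF_H=33) = 34; EF_I = 34+12 = 46
Expected project duration μ = 46 days. Critical path: C → E → G → I.

Variance along critical path = 1.778 + 0.444 + 5.444 + 7.111 = 14.778; σ = √14.778 = 3.844 days.
Z = (44 − 46) / 3.844 = -0.520
P(T ≤ 44) = Φ(-0.520) ≈ 0.301

0.301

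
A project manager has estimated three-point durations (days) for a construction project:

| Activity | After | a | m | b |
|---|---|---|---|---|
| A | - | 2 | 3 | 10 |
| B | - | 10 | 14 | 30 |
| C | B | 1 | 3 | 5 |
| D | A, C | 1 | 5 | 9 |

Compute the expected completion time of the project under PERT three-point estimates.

te_A = (2 + 4·3 + 10)/6 = 24/6 = 4
te_B = (10 + 4·14 + 30)/6 = 96/6 = 16
te_C = (1 + 4·3 + 5)/6 = 18/6 = 3
te_D = (1 + 4·5 + 9)/6 = 30/6 = 5

Forward pass:
ES_A = 0; EF_A = 4
ES_B = 0; EF_B = 16
ES_C = 16; EF_C = 16+3 = 19
ES_D = max(EF_A=4, EF_C=19) = 19; EF_D = 19+5 = 24
Expected project duration μ = 24 days. Critical path: B → C → D.

24 days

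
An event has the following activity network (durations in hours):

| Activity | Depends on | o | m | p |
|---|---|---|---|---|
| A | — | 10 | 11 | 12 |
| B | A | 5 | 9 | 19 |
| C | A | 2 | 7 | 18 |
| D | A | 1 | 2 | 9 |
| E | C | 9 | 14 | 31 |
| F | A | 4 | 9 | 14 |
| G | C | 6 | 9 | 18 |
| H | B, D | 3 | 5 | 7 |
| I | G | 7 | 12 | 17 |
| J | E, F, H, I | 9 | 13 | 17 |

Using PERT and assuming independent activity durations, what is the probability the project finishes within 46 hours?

0.022

te_A = (10 + 4·11 + 12)/6 = 66/6 = 11; σ²_A = ((12−10)/6)² = 0.111
te_B = (5 + 4·9 + 19)/6 = 60/6 = 10; σ²_B = ((19−5)/6)² = 5.444
te_C = (2 + 4·7 + 18)/6 = 48/6 = 8; σ²_C = ((18−2)/6)² = 7.111
te_D = (1 + 4·2 + 9)/6 = 18/6 = 3; σ²_D = ((9−1)/6)² = 1.778
te_E = (9 + 4·14 + 31)/6 = 96/6 = 16; σ²_E = ((31−9)/6)² = 13.444
te_F = (4 + 4·9 + 14)/6 = 54/6 = 9; σ²_F = ((14−4)/6)² = 2.778
te_G = (6 + 4·9 + 18)/6 = 60/6 = 10; σ²_G = ((18−6)/6)² = 4.000
te_H = (3 + 4·5 + 7)/6 = 30/6 = 5; σ²_H = ((7−3)/6)² = 0.444
te_I = (7 + 4·12 + 17)/6 = 72/6 = 12; σ²_I = ((17−7)/6)² = 2.778
te_J = (9 + 4·13 + 17)/6 = 78/6 = 13; σ²_J = ((17−9)/6)² = 1.778

Forward pass:
ES_A = 0; EF_A = 11
ES_B = 11; EF_B = 11+10 = 21
ES_C = 11; EF_C = 11+8 = 19
ES_D = 11; EF_D = 11+3 = 14
ES_E = 19; EF_E = 19+16 = 35
ES_F = 11; EF_F = 11+9 = 20
ES_G = 19; EF_G = 19+10 = 29
ES_H = max(EF_B=21, EF_D=14) = 21; EF_H = 21+5 = 26
ES_I = 29; EF_I = 29+12 = 41
ES_J = max(EF_E=35, EF_F=20, EF_H=26, EF_I=41) = 41; EF_J = 41+13 = 54
Expected project duration μ = 54 hours. Critical path: A → C → G → I → J.

Variance along critical path = 0.111 + 7.111 + 4.000 + 2.778 + 1.778 = 15.778; σ = √15.778 = 3.972 hours.
Z = (46 − 54) / 3.972 = -2.014
P(T ≤ 46) = Φ(-2.014) ≈ 0.022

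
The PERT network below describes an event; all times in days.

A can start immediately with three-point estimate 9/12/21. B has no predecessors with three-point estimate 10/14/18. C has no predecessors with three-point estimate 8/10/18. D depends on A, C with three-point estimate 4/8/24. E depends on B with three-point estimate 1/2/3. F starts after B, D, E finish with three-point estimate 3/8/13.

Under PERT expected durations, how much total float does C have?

2 days

te_A = (9 + 4·12 + 21)/6 = 78/6 = 13
te_B = (10 + 4·14 + 18)/6 = 84/6 = 14
te_C = (8 + 4·10 + 18)/6 = 66/6 = 11
te_D = (4 + 4·8 + 24)/6 = 60/6 = 10
te_E = (1 + 4·2 + 3)/6 = 12/6 = 2
te_F = (3 + 4·8 + 13)/6 = 48/6 = 8

Forward pass:
ES_A = 0; EF_A = 13
ES_B = 0; EF_B = 14
ES_C = 0; EF_C = 11
ES_D = max(EF_A=13, EF_C=11) = 13; EF_D = 13+10 = 23
ES_E = 14; EF_E = 14+2 = 16
ES_F = max(EF_B=14, EF_D=23, EF_E=16) = 23; EF_F = 23+8 = 31
Expected project duration μ = 31 days. Critical path: A → D → F.

Backward pass:
LF_F = 31; LS_F = 31−8 = 23
LF_E = LS_F = 23; LS_E = 23−2 = 21
LF_D = LS_F = 23; LS_D = 23−10 = 13
LF_C = LS_D = 13; LS_C = 13−11 = 2
LF_B = min(LS_E=21, LS_F=23) = 21; LS_B = 21−14 = 7
LF_A = LS_D = 13; LS_A = 13−13 = 0
Slack_C = LS_C − ES_C = 2 − 0 = 2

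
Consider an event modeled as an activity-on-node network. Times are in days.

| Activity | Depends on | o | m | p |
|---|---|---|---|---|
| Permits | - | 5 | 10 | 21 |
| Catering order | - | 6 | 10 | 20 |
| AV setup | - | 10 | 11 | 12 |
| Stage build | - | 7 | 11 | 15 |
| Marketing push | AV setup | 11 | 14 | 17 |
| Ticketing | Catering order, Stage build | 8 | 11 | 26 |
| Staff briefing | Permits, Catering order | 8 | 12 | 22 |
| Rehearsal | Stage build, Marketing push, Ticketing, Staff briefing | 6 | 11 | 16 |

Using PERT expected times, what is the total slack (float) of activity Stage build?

te_Permits = (5 + 4·10 + 21)/6 = 66/6 = 11
te_Catering order = (6 + 4·10 + 20)/6 = 66/6 = 11
te_AV setup = (10 + 4·11 + 12)/6 = 66/6 = 11
te_Stage build = (7 + 4·11 + 15)/6 = 66/6 = 11
te_Marketing push = (11 + 4·14 + 17)/6 = 84/6 = 14
te_Ticketing = (8 + 4·11 + 26)/6 = 78/6 = 13
te_Staff briefing = (8 + 4·12 + 22)/6 = 78/6 = 13
te_Rehearsal = (6 + 4·11 + 16)/6 = 66/6 = 11

Forward pass:
ES_Permits = 0; EF_Permits = 11
ES_Catering order = 0; EF_Catering order = 11
ES_AV setup = 0; EF_AV setup = 11
ES_Stage build = 0; EF_Stage build = 11
ES_Marketing push = 11; EF_Marketing push = 11+14 = 25
ES_Ticketing = max(EF_Catering order=11, EF_Stage build=11) = 11; EF_Ticketing = 11+13 = 24
ES_Staff briefing = max(EF_Permits=11, EF_Catering order=11) = 11; EF_Staff briefing = 11+13 = 24
ES_Rehearsal = max(EF_Stage build=11, EF_Marketing push=25, EF_Ticketing=24, EF_Staff briefing=24) = 25; EF_Rehearsal = 25+11 = 36
Expected project duration μ = 36 days. Critical path: AV setup → Marketing push → Rehearsal.

Backward pass:
LF_Rehearsal = 36; LS_Rehearsal = 36−11 = 25
LF_Staff briefing = LS_Rehearsal = 25; LS_Staff briefing = 25−13 = 12
LF_Ticketing = LS_Rehearsal = 25; LS_Ticketing = 25−13 = 12
LF_Marketing push = LS_Rehearsal = 25; LS_Marketing push = 25−14 = 11
LF_Stage build = min(LS_Ticketing=12, LS_Rehearsal=25) = 12; LS_Stage build = 12−11 = 1
LF_AV setup = LS_Marketing push = 11; LS_AV setup = 11−11 = 0
LF_Catering order = min(LS_Ticketing=12, LS_Staff briefing=12) = 12; LS_Catering order = 12−11 = 1
LF_Permits = LS_Staff briefing = 12; LS_Permits = 12−11 = 1
Slack_Stage build = LS_Stage build − ES_Stage build = 1 − 0 = 1

1 days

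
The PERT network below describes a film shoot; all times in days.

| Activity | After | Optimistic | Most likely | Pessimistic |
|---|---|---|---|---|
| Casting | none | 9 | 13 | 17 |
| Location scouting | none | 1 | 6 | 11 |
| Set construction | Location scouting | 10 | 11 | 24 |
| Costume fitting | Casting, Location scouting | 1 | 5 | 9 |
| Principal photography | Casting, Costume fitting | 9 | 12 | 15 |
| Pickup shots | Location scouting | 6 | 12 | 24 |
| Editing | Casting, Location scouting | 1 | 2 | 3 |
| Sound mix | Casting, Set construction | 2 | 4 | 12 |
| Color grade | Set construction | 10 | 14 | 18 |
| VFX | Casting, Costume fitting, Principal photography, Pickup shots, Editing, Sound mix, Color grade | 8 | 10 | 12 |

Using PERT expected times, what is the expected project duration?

43 days

te_Casting = (9 + 4·13 + 17)/6 = 78/6 = 13
te_Location scouting = (1 + 4·6 + 11)/6 = 36/6 = 6
te_Set construction = (10 + 4·11 + 24)/6 = 78/6 = 13
te_Costume fitting = (1 + 4·5 + 9)/6 = 30/6 = 5
te_Principal photography = (9 + 4·12 + 15)/6 = 72/6 = 12
te_Pickup shots = (6 + 4·12 + 24)/6 = 78/6 = 13
te_Editing = (1 + 4·2 + 3)/6 = 12/6 = 2
te_Sound mix = (2 + 4·4 + 12)/6 = 30/6 = 5
te_Color grade = (10 + 4·14 + 18)/6 = 84/6 = 14
te_VFX = (8 + 4·10 + 12)/6 = 60/6 = 10

Forward pass:
ES_Casting = 0; EF_Casting = 13
ES_Location scouting = 0; EF_Location scouting = 6
ES_Set construction = 6; EF_Set construction = 6+13 = 19
ES_Costume fitting = max(EF_Casting=13, EF_Location scouting=6) = 13; EF_Costume fitting = 13+5 = 18
ES_Principal photography = max(EF_Casting=13, EF_Costume fitting=18) = 18; EF_Principal photography = 18+12 = 30
ES_Pickup shots = 6; EF_Pickup shots = 6+13 = 19
ES_Editing = max(EF_Casting=13, EF_Location scouting=6) = 13; EF_Editing = 13+2 = 15
ES_Sound mix = max(EF_Casting=13, EF_Set construction=19) = 19; EF_Sound mix = 19+5 = 24
ES_Color grade = 19; EF_Color grade = 19+14 = 33
ES_VFX = max(EF_Casting=13, EF_Costume fitting=18, EF_Principal photography=30, EF_Pickup shots=19, EF_Editing=15, EF_Sound mix=24, EF_Color grade=33) = 33; EF_VFX = 33+10 = 43
Expected project duration μ = 43 days. Critical path: Location scouting → Set construction → Color grade → VFX.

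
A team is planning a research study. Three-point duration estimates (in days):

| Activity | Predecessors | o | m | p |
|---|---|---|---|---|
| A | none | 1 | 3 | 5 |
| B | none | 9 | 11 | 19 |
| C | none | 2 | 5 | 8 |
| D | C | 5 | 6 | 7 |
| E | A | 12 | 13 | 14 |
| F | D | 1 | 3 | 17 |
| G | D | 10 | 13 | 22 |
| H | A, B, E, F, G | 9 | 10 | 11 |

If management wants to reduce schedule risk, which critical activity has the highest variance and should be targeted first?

te_A = (1 + 4·3 + 5)/6 = 18/6 = 3; σ²_A = ((5−1)/6)² = 0.444
te_B = (9 + 4·11 + 19)/6 = 72/6 = 12; σ²_B = ((19−9)/6)² = 2.778
te_C = (2 + 4·5 + 8)/6 = 30/6 = 5; σ²_C = ((8−2)/6)² = 1.000
te_D = (5 + 4·6 + 7)/6 = 36/6 = 6; σ²_D = ((7−5)/6)² = 0.111
te_E = (12 + 4·13 + 14)/6 = 78/6 = 13; σ²_E = ((14−12)/6)² = 0.111
te_F = (1 + 4·3 + 17)/6 = 30/6 = 5; σ²_F = ((17−1)/6)² = 7.111
te_G = (10 + 4·13 + 22)/6 = 84/6 = 14; σ²_G = ((22−10)/6)² = 4.000
te_H = (9 + 4·10 + 11)/6 = 60/6 = 10; σ²_H = ((11−9)/6)² = 0.111

Forward pass:
ES_A = 0; EF_A = 3
ES_B = 0; EF_B = 12
ES_C = 0; EF_C = 5
ES_D = 5; EF_D = 5+6 = 11
ES_E = 3; EF_E = 3+13 = 16
ES_F = 11; EF_F = 11+5 = 16
ES_G = 11; EF_G = 11+14 = 25
ES_H = max(EF_A=3, EF_B=12, EF_E=16, EF_F=16, EF_G=25) = 25; EF_H = 25+10 = 35
Expected project duration μ = 35 days. Critical path: C → D → G → H.

Variances on critical path: σ²_C=1.000, σ²_D=0.111, σ²_G=4.000, σ²_H=0.111.
Largest is σ²_G = 4.000.

G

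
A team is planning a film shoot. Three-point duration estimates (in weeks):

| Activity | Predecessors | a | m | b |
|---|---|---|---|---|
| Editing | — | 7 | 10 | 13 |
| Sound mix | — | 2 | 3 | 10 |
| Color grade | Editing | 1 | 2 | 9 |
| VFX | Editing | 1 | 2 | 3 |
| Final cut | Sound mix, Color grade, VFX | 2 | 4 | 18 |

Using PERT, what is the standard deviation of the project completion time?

te_Editing = (7 + 4·10 + 13)/6 = 60/6 = 10; σ²_Editing = ((13−7)/6)² = 1.000
te_Sound mix = (2 + 4·3 + 10)/6 = 24/6 = 4; σ²_Sound mix = ((10−2)/6)² = 1.778
te_Color grade = (1 + 4·2 + 9)/6 = 18/6 = 3; σ²_Color grade = ((9−1)/6)² = 1.778
te_VFX = (1 + 4·2 + 3)/6 = 12/6 = 2; σ²_VFX = ((3−1)/6)² = 0.111
te_Final cut = (2 + 4·4 + 18)/6 = 36/6 = 6; σ²_Final cut = ((18−2)/6)² = 7.111

Forward pass:
ES_Editing = 0; EF_Editing = 10
ES_Sound mix = 0; EF_Sound mix = 4
ES_Color grade = 10; EF_Color grade = 10+3 = 13
ES_VFX = 10; EF_VFX = 10+2 = 12
ES_Final cut = max(EF_Sound mix=4, EF_Color grade=13, EF_VFX=12) = 13; EF_Final cut = 13+6 = 19
Expected project duration μ = 19 weeks. Critical path: Editing → Color grade → Final cut.

Variance along critical path = 1.000 + 1.778 + 7.111 = 9.889
σ = √9.889 = 3.145 weeks

3.14 weeks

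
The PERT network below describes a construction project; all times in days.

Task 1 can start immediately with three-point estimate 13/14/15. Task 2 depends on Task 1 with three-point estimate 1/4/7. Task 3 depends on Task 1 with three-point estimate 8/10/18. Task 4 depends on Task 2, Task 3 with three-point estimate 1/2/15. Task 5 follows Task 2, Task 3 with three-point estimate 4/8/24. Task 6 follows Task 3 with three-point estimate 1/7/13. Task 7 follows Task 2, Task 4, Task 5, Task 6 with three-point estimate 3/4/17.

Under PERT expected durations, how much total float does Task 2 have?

te_Task 1 = (13 + 4·14 + 15)/6 = 84/6 = 14
te_Task 2 = (1 + 4·4 + 7)/6 = 24/6 = 4
te_Task 3 = (8 + 4·10 + 18)/6 = 66/6 = 11
te_Task 4 = (1 + 4·2 + 15)/6 = 24/6 = 4
te_Task 5 = (4 + 4·8 + 24)/6 = 60/6 = 10
te_Task 6 = (1 + 4·7 + 13)/6 = 42/6 = 7
te_Task 7 = (3 + 4·4 + 17)/6 = 36/6 = 6

Forward pass:
ES_Task 1 = 0; EF_Task 1 = 14
ES_Task 2 = 14; EF_Task 2 = 14+4 = 18
ES_Task 3 = 14; EF_Task 3 = 14+11 = 25
ES_Task 4 = max(EF_Task 2=18, EF_Task 3=25) = 25; EF_Task 4 = 25+4 = 29
ES_Task 5 = max(EF_Task 2=18, EF_Task 3=25) = 25; EF_Task 5 = 25+10 = 35
ES_Task 6 = 25; EF_Task 6 = 25+7 = 32
ES_Task 7 = max(EF_Task 2=18, EF_Task 4=29, EF_Task 5=35, EF_Task 6=32) = 35; EF_Task 7 = 35+6 = 41
Expected project duration μ = 41 days. Critical path: Task 1 → Task 3 → Task 5 → Task 7.

Backward pass:
LF_Task 7 = 41; LS_Task 7 = 41−6 = 35
LF_Task 6 = LS_Task 7 = 35; LS_Task 6 = 35−7 = 28
LF_Task 5 = LS_Task 7 = 35; LS_Task 5 = 35−10 = 25
LF_Task 4 = LS_Task 7 = 35; LS_Task 4 = 35−4 = 31
LF_Task 3 = min(LS_Task 4=31, LS_Task 5=25, LS_Task 6=28) = 25; LS_Task 3 = 25−11 = 14
LF_Task 2 = min(LS_Task 4=31, LS_Task 5=25, LS_Task 7=35) = 25; LS_Task 2 = 25−4 = 21
LF_Task 1 = min(LS_Task 2=21, LS_Task 3=14) = 14; LS_Task 1 = 14−14 = 0
Slack_Task 2 = LS_Task 2 − ES_Task 2 = 21 − 14 = 7

7 days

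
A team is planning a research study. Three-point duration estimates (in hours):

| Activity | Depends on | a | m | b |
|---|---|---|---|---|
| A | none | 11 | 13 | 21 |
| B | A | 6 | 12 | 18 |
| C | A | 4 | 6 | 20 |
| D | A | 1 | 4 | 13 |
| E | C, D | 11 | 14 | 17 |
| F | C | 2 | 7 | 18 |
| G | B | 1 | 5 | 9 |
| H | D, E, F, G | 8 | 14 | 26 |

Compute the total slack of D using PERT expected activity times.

3 hours

te_A = (11 + 4·13 + 21)/6 = 84/6 = 14
te_B = (6 + 4·12 + 18)/6 = 72/6 = 12
te_C = (4 + 4·6 + 20)/6 = 48/6 = 8
te_D = (1 + 4·4 + 13)/6 = 30/6 = 5
te_E = (11 + 4·14 + 17)/6 = 84/6 = 14
te_F = (2 + 4·7 + 18)/6 = 48/6 = 8
te_G = (1 + 4·5 + 9)/6 = 30/6 = 5
te_H = (8 + 4·14 + 26)/6 = 90/6 = 15

Forward pass:
ES_A = 0; EF_A = 14
ES_B = 14; EF_B = 14+12 = 26
ES_C = 14; EF_C = 14+8 = 22
ES_D = 14; EF_D = 14+5 = 19
ES_E = max(EF_C=22, EF_D=19) = 22; EF_E = 22+14 = 36
ES_F = 22; EF_F = 22+8 = 30
ES_G = 26; EF_G = 26+5 = 31
ES_H = max(EF_D=19, EF_E=36, EF_F=30, EF_G=31) = 36; EF_H = 36+15 = 51
Expected project duration μ = 51 hours. Critical path: A → C → E → H.

Backward pass:
LF_H = 51; LS_H = 51−15 = 36
LF_G = LS_H = 36; LS_G = 36−5 = 31
LF_F = LS_H = 36; LS_F = 36−8 = 28
LF_E = LS_H = 36; LS_E = 36−14 = 22
LF_D = min(LS_E=22, LS_H=36) = 22; LS_D = 22−5 = 17
LF_C = min(LS_E=22, LS_F=28) = 22; LS_C = 22−8 = 14
LF_B = LS_G = 31; LS_B = 31−12 = 19
LF_A = min(LS_B=19, LS_C=14, LS_D=17) = 14; LS_A = 14−14 = 0
Slack_D = LS_D − ES_D = 17 − 14 = 3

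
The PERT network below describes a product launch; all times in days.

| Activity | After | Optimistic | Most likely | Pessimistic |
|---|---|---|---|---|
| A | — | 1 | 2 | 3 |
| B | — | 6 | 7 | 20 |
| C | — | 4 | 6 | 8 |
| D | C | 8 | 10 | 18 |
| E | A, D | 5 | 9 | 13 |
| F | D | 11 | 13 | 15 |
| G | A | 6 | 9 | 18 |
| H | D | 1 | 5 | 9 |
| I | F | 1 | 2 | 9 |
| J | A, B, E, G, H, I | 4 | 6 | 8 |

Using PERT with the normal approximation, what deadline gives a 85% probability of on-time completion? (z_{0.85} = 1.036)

te_A = (1 + 4·2 + 3)/6 = 12/6 = 2; σ²_A = ((3−1)/6)² = 0.111
te_B = (6 + 4·7 + 20)/6 = 54/6 = 9; σ²_B = ((20−6)/6)² = 5.444
te_C = (4 + 4·6 + 8)/6 = 36/6 = 6; σ²_C = ((8−4)/6)² = 0.444
te_D = (8 + 4·10 + 18)/6 = 66/6 = 11; σ²_D = ((18−8)/6)² = 2.778
te_E = (5 + 4·9 + 13)/6 = 54/6 = 9; σ²_E = ((13−5)/6)² = 1.778
te_F = (11 + 4·13 + 15)/6 = 78/6 = 13; σ²_F = ((15−11)/6)² = 0.444
te_G = (6 + 4·9 + 18)/6 = 60/6 = 10; σ²_G = ((18−6)/6)² = 4.000
te_H = (1 + 4·5 + 9)/6 = 30/6 = 5; σ²_H = ((9−1)/6)² = 1.778
te_I = (1 + 4·2 + 9)/6 = 18/6 = 3; σ²_I = ((9−1)/6)² = 1.778
te_J = (4 + 4·6 + 8)/6 = 36/6 = 6; σ²_J = ((8−4)/6)² = 0.444

Forward pass:
ES_A = 0; EF_A = 2
ES_B = 0; EF_B = 9
ES_C = 0; EF_C = 6
ES_D = 6; EF_D = 6+11 = 17
ES_E = max(EF_A=2, EF_D=17) = 17; EF_E = 17+9 = 26
ES_F = 17; EF_F = 17+13 = 30
ES_G = 2; EF_G = 2+10 = 12
ES_H = 17; EF_H = 17+5 = 22
ES_I = 30; EF_I = 30+3 = 33
ES_J = max(EF_A=2, EF_B=9, EF_E=26, EF_G=12, EF_H=22, EF_I=33) = 33; EF_J = 33+6 = 39
Expected project duration μ = 39 days. Critical path: C → D → F → I → J.

Variance along critical path = 0.444 + 2.778 + 0.444 + 1.778 + 0.444 = 5.889; σ = 2.427 days.
D = μ + z·σ = 39 + 1.036·2.427 = 41.5 days

41.5 days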